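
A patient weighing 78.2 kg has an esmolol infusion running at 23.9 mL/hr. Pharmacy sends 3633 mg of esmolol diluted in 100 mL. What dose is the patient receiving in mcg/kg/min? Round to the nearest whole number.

Concentration = 3633 mg ÷ 100 mL = 36.33 mg/mL = 36330 mcg/mL
Drug rate = 23.9 mL/hr × 36330 mcg/mL = 868287 mcg/hr
868287 mcg/hr ÷ 60 min/hr = 14471.45 mcg/min
14471.45 mcg/min ÷ 78.2 kg = 185.0569 mcg/kg/min

185 mcg/kg/min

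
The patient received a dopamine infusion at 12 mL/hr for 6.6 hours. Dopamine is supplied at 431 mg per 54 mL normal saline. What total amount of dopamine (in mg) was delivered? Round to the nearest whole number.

632 mg

Concentration = 431 mg ÷ 54 mL = 7.981481 mg/mL = 7981.481 mcg/mL
Drug rate = 12 mL/hr × 7981.481 mcg/mL = 95777.78 mcg/hr
Total = 95777.78 mcg/hr × 6.6 hr = 632133.3 mcg = 632.1333 mg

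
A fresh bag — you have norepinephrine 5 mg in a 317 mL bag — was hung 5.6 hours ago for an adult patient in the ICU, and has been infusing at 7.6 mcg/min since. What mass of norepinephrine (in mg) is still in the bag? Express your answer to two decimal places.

7.6 mcg/min × 60 min/hr = 456 mcg/hr
Concentration = 5 mg ÷ 317 mL = 0.01577287 mg/mL = 15.77287 mcg/mL
Rate = 456 mcg/hr ÷ 15.77287 mcg/mL = 28.9104 mL/hr
Volume infused = 28.9104 mL/hr × 5.6 hr = 161.8982 mL
Volume remaining = 317 − 161.8982 = 155.1018 mL
Drug remaining = 155.1018 mL × 15.77287 mcg/mL = 2446.4 mcg = 2.4464 mg

2.45 mg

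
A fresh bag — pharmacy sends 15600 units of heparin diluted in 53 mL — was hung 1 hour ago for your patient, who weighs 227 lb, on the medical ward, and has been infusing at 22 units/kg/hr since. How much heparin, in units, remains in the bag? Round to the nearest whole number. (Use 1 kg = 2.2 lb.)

Weight = 227 lb ÷ 2.2 lb/kg = 103.1818 kg
Dose = 22 units/kg/hr × 103.1818 kg = 2270 units/hr
Concentration = 15600 units ÷ 53 mL = 294.3396 units/mL
Rate = 2270 units/hr ÷ 294.3396 units/mL = 7.712179 mL/hr
Volume infused = 7.712179 mL/hr × 1 hr = 7.712179 mL
Volume remaining = 53 − 7.712179 = 45.28782 mL
Drug remaining = 45.28782 mL × 294.3396 units/mL = 13330 units

13330 units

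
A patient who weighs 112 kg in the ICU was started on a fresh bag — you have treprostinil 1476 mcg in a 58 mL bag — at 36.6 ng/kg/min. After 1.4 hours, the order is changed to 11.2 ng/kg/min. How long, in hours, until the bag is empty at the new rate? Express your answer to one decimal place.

Initial rate:
Dose = 36.6 ng/kg/min × 112 kg = 4099.2 ng/min
4099.2 ng/min × 60 min/hr = 245952 ng/hr
Concentration = 1476 mcg ÷ 58 mL = 25.44828 mcg/mL = 25448.28 ng/mL
Rate = 245952 ng/hr ÷ 25448.28 ng/mL = 9.66478 mL/hr
Volume infused so far = 9.66478 mL/hr × 1.4 hr = 13.53069 mL
Volume remaining = 58 − 13.53069 = 44.46931 mL
New rate:
Dose = 11.2 ng/kg/min × 112 kg = 1254.4 ng/min
1254.4 ng/min × 60 min/hr = 75264 ng/hr
Rate = 75264 ng/hr ÷ 25448.28 ng/mL = 2.957528 mL/hr
Time remaining = 44.46931 mL ÷ 2.957528 mL/hr = 15.03597 hr

15.0 hours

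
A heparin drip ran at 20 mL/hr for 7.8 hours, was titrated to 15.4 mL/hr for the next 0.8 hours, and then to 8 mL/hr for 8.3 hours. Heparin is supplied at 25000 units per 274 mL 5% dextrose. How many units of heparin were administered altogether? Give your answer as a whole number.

Concentration = 25000 units ÷ 274 mL = 91.24088 units/mL
Stage 1: 20 mL/hr × 7.8 hr = 156 mL → 156 mL × 91.24088 units/mL = 14233.58 units
Stage 2: 15.4 mL/hr × 0.8 hr = 12.32 mL → 12.32 mL × 91.24088 units/mL = 1124.088 units
Stage 3: 8 mL/hr × 8.3 hr = 66.4 mL → 66.4 mL × 91.24088 units/mL = 6058.394 units
Total = 14233.58 + 1124.088 + 6058.394 = 21416.06 units

21416 units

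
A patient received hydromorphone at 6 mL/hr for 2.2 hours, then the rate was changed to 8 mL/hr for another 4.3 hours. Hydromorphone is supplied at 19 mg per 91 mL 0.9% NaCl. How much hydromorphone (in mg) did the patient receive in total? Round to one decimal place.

9.9 mg

Concentration = 19 mg ÷ 91 mL = 0.2087912 mg/mL
Stage 1: 6 mL/hr × 2.2 hr = 13.2 mL → 13.2 mL × 0.2087912 mg/mL = 2.756044 mg
Stage 2: 8 mL/hr × 4.3 hr = 34.4 mL → 34.4 mL × 0.2087912 mg/mL = 7.182418 mg
Total = 2.756044 + 7.182418 = 9.938462 mg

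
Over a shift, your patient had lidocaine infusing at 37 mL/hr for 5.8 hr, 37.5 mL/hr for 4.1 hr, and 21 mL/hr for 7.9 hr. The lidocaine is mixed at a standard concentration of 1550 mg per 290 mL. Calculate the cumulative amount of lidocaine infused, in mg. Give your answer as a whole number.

2855 mg

Concentration = 1550 mg ÷ 290 mL = 5.344828 mg/mL
Stage 1: 37 mL/hr × 5.8 hr = 214.6 mL → 214.6 mL × 5.344828 mg/mL = 1147 mg
Stage 2: 37.5 mL/hr × 4.1 hr = 153.75 mL → 153.75 mL × 5.344828 mg/mL = 821.7672 mg
Stage 3: 21 mL/hr × 7.9 hr = 165.9 mL → 165.9 mL × 5.344828 mg/mL = 886.7069 mg
Total = 1147 + 821.7672 + 886.7069 = 2855.474 mg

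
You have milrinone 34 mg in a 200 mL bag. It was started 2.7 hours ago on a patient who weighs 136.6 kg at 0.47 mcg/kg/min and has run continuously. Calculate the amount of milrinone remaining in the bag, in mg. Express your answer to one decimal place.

Dose = 0.47 mcg/kg/min × 136.6 kg = 64.202 mcg/min
64.202 mcg/min × 60 min/hr = 3852.12 mcg/hr
Concentration = 34 mg ÷ 200 mL = 0.17 mg/mL = 170 mcg/mL
Rate = 3852.12 mcg/hr ÷ 170 mcg/mL = 22.65953 mL/hr
Volume infused = 22.65953 mL/hr × 2.7 hr = 61.18073 mL
Volume remaining = 200 − 61.18073 = 138.8193 mL
Drug remaining = 138.8193 mL × 170 mcg/mL = 23599.28 mcg = 23.59928 mg

23.6 mg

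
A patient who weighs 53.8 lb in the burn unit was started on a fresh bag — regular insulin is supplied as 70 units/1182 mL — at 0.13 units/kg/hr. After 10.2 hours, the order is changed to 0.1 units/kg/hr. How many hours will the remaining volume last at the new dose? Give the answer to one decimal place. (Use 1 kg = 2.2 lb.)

Initial rate:
Weight = 53.8 lb ÷ 2.2 lb/kg = 24.45455 kg
Dose = 0.13 units/kg/hr × 24.45455 kg = 3.179091 units/hr
Concentration = 70 units ÷ 1182 mL = 0.05922166 units/mL
Rate = 3.179091 units/hr ÷ 0.05922166 units/mL = 53.68122 mL/hr
Volume infused so far = 53.68122 mL/hr × 10.2 hr = 547.5485 mL
Volume remaining = 1182 − 547.5485 = 634.4515 mL
New rate:
Dose = 0.1 units/kg/hr × 24.45455 kg = 2.445455 units/hr
Rate = 2.445455 units/hr ÷ 0.05922166 units/mL = 41.29325 mL/hr
Time remaining = 634.4515 mL ÷ 41.29325 mL/hr = 15.36454 hr

15.4 hours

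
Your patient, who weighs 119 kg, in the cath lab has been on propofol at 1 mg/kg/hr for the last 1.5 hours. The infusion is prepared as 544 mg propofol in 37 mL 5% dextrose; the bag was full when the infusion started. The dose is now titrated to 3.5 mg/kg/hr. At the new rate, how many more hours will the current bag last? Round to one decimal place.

0.9 hours

Initial rate:
Dose = 1 mg/kg/hr × 119 kg = 119 mg/hr
Concentration = 544 mg ÷ 37 mL = 14.7027 mg/mL
Rate = 119 mg/hr ÷ 14.7027 mg/mL = 8.09375 mL/hr
Volume infused so far = 8.09375 mL/hr × 1.5 hr = 12.14062 mL
Volume remaining = 37 − 12.14062 = 24.85938 mL
New rate:
Dose = 3.5 mg/kg/hr × 119 kg = 416.5 mg/hr
Rate = 416.5 mg/hr ÷ 14.7027 mg/mL = 28.32812 mL/hr
Time remaining = 24.85938 mL ÷ 28.32812 mL/hr = 0.877551 hr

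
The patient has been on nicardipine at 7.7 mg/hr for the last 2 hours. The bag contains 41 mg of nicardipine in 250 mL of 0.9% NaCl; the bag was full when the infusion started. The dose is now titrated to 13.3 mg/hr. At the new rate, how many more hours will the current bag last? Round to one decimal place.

Initial rate:
Concentration = 41 mg ÷ 250 mL = 0.164 mg/mL
Rate = 7.7 mg/hr ÷ 0.164 mg/mL = 46.95122 mL/hr
Volume infused so far = 46.95122 mL/hr × 2 hr = 93.90244 mL
Volume remaining = 250 − 93.90244 = 156.0976 mL
New rate:
Rate = 13.3 mg/hr ÷ 0.164 mg/mL = 81.09756 mL/hr
Time remaining = 156.0976 mL ÷ 81.09756 mL/hr = 1.924812 hr

1.9 hours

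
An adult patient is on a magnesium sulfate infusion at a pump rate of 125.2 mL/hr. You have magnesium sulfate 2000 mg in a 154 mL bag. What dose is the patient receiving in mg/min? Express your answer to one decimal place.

27.1 mg/min

Concentration = 2000 mg ÷ 154 mL = 12.98701 mg/mL
Drug rate = 125.2 mL/hr × 12.98701 mg/mL = 1625.974 mg/hr
1625.974 mg/hr ÷ 60 min/hr = 27.09957 mg/min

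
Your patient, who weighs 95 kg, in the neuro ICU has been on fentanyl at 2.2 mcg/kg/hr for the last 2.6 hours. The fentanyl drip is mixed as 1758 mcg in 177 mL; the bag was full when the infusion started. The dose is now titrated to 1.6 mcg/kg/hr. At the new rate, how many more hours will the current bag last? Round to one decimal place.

8.0 hours

Initial rate:
Dose = 2.2 mcg/kg/hr × 95 kg = 209 mcg/hr
Concentration = 1758 mcg ÷ 177 mL = 9.932203 mcg/mL
Rate = 209 mcg/hr ÷ 9.932203 mcg/mL = 21.04266 mL/hr
Volume infused so far = 21.04266 mL/hr × 2.6 hr = 54.71092 mL
Volume remaining = 177 − 54.71092 = 122.2891 mL
New rate:
Dose = 1.6 mcg/kg/hr × 95 kg = 152 mcg/hr
Rate = 152 mcg/hr ÷ 9.932203 mcg/mL = 15.30375 mL/hr
Time remaining = 122.2891 mL ÷ 15.30375 mL/hr = 7.990789 hr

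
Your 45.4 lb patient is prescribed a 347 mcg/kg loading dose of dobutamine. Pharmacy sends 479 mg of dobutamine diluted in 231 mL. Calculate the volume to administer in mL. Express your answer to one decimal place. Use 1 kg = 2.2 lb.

Weight = 45.4 lb ÷ 2.2 lb/kg = 20.63636 kg
Dose = 347 mcg/kg × 20.63636 kg = 7160.818 mcg
Concentration = 479 mg ÷ 231 mL = 2.073593 mg/mL = 2073.593 mcg/mL
Volume = 7160.818 mcg ÷ 2073.593 mcg/mL = 3.453338 mL

3.5 mL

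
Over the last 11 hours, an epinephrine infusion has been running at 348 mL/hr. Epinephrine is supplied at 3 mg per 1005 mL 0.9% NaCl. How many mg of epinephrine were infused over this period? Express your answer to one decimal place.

Concentration = 3 mg ÷ 1005 mL = 0.002985075 mg/mL = 2.985075 mcg/mL
Drug rate = 348 mL/hr × 2.985075 mcg/mL = 1038.806 mcg/hr
Total = 1038.806 mcg/hr × 11 hr = 11426.87 mcg = 11.42687 mg

11.4 mg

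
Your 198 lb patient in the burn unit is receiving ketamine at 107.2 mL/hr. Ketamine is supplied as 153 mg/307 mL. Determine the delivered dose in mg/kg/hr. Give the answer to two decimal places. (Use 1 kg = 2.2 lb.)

0.59 mg/kg/hr

Weight = 198 lb ÷ 2.2 lb/kg = 90 kg
Concentration = 153 mg ÷ 307 mL = 0.4983713 mg/mL
Drug rate = 107.2 mL/hr × 0.4983713 mg/mL = 53.42541 mg/hr
53.42541 mg/hr ÷ 90 kg = 0.5936156 mg/kg/hr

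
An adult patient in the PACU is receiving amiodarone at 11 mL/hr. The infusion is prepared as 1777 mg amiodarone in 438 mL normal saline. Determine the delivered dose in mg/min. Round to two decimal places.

Concentration = 1777 mg ÷ 438 mL = 4.057078 mg/mL
Drug rate = 11 mL/hr × 4.057078 mg/mL = 44.62785 mg/hr
44.62785 mg/hr ÷ 60 min/hr = 0.7437976 mg/min

0.74 mg/min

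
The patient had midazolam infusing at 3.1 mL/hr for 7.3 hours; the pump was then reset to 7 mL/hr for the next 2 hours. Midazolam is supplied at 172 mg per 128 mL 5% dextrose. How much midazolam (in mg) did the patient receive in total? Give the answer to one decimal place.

49.2 mg

Concentration = 172 mg ÷ 128 mL = 1.34375 mg/mL
Stage 1: 3.1 mL/hr × 7.3 hr = 22.63 mL → 22.63 mL × 1.34375 mg/mL = 30.40906 mg
Stage 2: 7 mL/hr × 2 hr = 14 mL → 14 mL × 1.34375 mg/mL = 18.8125 mg
Total = 30.40906 + 18.8125 = 49.22156 mg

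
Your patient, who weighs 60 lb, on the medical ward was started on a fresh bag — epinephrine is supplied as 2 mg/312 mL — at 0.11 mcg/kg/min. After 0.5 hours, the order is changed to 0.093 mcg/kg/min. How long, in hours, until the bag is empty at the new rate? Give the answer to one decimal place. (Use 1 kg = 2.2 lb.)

12.6 hours

Initial rate:
Weight = 60 lb ÷ 2.2 lb/kg = 27.27273 kg
Dose = 0.11 mcg/kg/min × 27.27273 kg = 3 mcg/min
3 mcg/min × 60 min/hr = 180 mcg/hr
Concentration = 2 mg ÷ 312 mL = 0.006410256 mg/mL = 6.410256 mcg/mL
Rate = 180 mcg/hr ÷ 6.410256 mcg/mL = 28.08 mL/hr
Volume infused so far = 28.08 mL/hr × 0.5 hr = 14.04 mL
Volume remaining = 312 − 14.04 = 297.96 mL
New rate:
Dose = 0.093 mcg/kg/min × 27.27273 kg = 2.536364 mcg/min
2.536364 mcg/min × 60 min/hr = 152.1818 mcg/hr
Rate = 152.1818 mcg/hr ÷ 6.410256 mcg/mL = 23.74036 mL/hr
Time remaining = 297.96 mL ÷ 23.74036 mL/hr = 12.55078 hr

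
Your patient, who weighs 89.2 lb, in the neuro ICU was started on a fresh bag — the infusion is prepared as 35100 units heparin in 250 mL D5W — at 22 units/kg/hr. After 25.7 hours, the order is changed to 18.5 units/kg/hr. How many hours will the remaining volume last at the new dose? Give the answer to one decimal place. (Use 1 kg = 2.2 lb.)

16.2 hours

Initial rate:
Weight = 89.2 lb ÷ 2.2 lb/kg = 40.54545 kg
Dose = 22 units/kg/hr × 40.54545 kg = 892 units/hr
Concentration = 35100 units ÷ 250 mL = 140.4 units/mL
Rate = 892 units/hr ÷ 140.4 units/mL = 6.353276 mL/hr
Volume infused so far = 6.353276 mL/hr × 25.7 hr = 163.2792 mL
Volume remaining = 250 − 163.2792 = 86.7208 mL
New rate:
Dose = 18.5 units/kg/hr × 40.54545 kg = 750.0909 units/hr
Rate = 750.0909 units/hr ÷ 140.4 units/mL = 5.342528 mL/hr
Time remaining = 86.7208 mL ÷ 5.342528 mL/hr = 16.23217 hr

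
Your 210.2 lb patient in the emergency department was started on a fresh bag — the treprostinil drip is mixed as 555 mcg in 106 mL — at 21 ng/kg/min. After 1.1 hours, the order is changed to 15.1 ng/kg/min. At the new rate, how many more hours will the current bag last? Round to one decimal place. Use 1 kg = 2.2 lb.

4.9 hours

Initial rate:
Weight = 210.2 lb ÷ 2.2 lb/kg = 95.54545 kg
Dose = 21 ng/kg/min × 95.54545 kg = 2006.455 ng/min
2006.455 ng/min × 60 min/hr = 120387.3 ng/hr
Concentration = 555 mcg ÷ 106 mL = 5.235849 mcg/mL = 5235.849 ng/mL
Rate = 120387.3 ng/hr ÷ 5235.849 ng/mL = 22.99288 mL/hr
Volume infused so far = 22.99288 mL/hr × 1.1 hr = 25.29217 mL
Volume remaining = 106 − 25.29217 = 80.70783 mL
New rate:
Dose = 15.1 ng/kg/min × 95.54545 kg = 1442.736 ng/min
1442.736 ng/min × 60 min/hr = 86564.18 ng/hr
Rate = 86564.18 ng/hr ÷ 5235.849 ng/mL = 16.53298 mL/hr
Time remaining = 80.70783 mL ÷ 16.53298 mL/hr = 4.881626 hr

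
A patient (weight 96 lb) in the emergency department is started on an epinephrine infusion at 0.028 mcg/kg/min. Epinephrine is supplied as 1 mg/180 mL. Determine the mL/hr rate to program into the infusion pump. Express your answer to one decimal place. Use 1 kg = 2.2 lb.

13.2 mL/hr

Weight = 96 lb ÷ 2.2 lb/kg = 43.63636 kg
Dose = 0.028 mcg/kg/min × 43.63636 kg = 1.221818 mcg/min
1.221818 mcg/min × 60 min/hr = 73.30909 mcg/hr
Concentration = 1 mg ÷ 180 mL = 0.005555556 mg/mL = 5.555556 mcg/mL
Rate = 73.30909 mcg/hr ÷ 5.555556 mcg/mL = 13.19564 mL/hr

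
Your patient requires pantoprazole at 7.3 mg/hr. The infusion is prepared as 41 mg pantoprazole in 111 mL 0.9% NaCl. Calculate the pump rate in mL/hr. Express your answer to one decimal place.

Concentration = 41 mg ÷ 111 mL = 0.3693694 mg/mL
Rate = 7.3 mg/hr ÷ 0.3693694 mg/mL = 19.76341 mL/hr

19.8 mL/hr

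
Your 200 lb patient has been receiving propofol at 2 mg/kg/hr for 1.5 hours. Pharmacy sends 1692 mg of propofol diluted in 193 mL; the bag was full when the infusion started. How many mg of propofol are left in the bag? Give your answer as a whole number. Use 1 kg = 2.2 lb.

Weight = 200 lb ÷ 2.2 lb/kg = 90.90909 kg
Dose = 2 mg/kg/hr × 90.90909 kg = 181.8182 mg/hr
Concentration = 1692 mg ÷ 193 mL = 8.766839 mg/mL
Rate = 181.8182 mg/hr ÷ 8.766839 mg/mL = 20.73931 mL/hr
Volume infused = 20.73931 mL/hr × 1.5 hr = 31.10896 mL
Volume remaining = 193 − 31.10896 = 161.891 mL
Drug remaining = 161.891 mL × 8.766839 mg/mL = 1419.273 mg

1419 mg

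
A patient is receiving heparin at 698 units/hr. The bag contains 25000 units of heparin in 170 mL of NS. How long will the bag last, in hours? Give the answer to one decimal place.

Concentration = 25000 units ÷ 170 mL = 147.0588 units/mL
Rate = 698 units/hr ÷ 147.0588 units/mL = 4.7464 mL/hr
Duration = 170 mL ÷ 4.7464 mL/hr = 35.81662 hr

35.8 hours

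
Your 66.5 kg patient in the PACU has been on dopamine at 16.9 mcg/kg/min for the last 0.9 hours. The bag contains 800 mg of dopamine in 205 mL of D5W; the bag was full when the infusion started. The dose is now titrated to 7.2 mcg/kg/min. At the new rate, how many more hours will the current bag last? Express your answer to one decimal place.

Initial rate:
Dose = 16.9 mcg/kg/min × 66.5 kg = 1123.85 mcg/min
1123.85 mcg/min × 60 min/hr = 67431 mcg/hr
Concentration = 800 mg ÷ 205 mL = 3.902439 mg/mL = 3902.439 mcg/mL
Rate = 67431 mcg/hr ÷ 3902.439 mcg/mL = 17.27919 mL/hr
Volume infused so far = 17.27919 mL/hr × 0.9 hr = 15.55127 mL
Volume remaining = 205 − 15.55127 = 189.4487 mL
New rate:
Dose = 7.2 mcg/kg/min × 66.5 kg = 478.8 mcg/min
478.8 mcg/min × 60 min/hr = 28728 mcg/hr
Rate = 28728 mcg/hr ÷ 3902.439 mcg/mL = 7.36155 mL/hr
Time remaining = 189.4487 mL ÷ 7.36155 mL/hr = 25.7349 hr

25.7 hours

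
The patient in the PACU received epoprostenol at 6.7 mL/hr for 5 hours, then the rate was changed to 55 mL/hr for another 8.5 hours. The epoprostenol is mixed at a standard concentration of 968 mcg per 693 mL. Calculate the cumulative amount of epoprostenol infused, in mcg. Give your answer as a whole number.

Concentration = 968 mcg ÷ 693 mL = 1.396825 mcg/mL
Stage 1: 6.7 mL/hr × 5 hr = 33.5 mL → 33.5 mL × 1.396825 mcg/mL = 46.79365 mcg
Stage 2: 55 mL/hr × 8.5 hr = 467.5 mL → 467.5 mL × 1.396825 mcg/mL = 653.0159 mcg
Total = 46.79365 + 653.0159 = 699.8095 mcg

700 mcg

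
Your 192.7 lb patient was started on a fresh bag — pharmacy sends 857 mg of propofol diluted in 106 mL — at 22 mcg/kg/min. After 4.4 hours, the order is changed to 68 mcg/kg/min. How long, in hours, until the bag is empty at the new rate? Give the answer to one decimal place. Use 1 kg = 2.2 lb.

Initial rate:
Weight = 192.7 lb ÷ 2.2 lb/kg = 87.59091 kg
Dose = 22 mcg/kg/min × 87.59091 kg = 1927 mcg/min
1927 mcg/min × 60 min/hr = 115620 mcg/hr
Concentration = 857 mg ÷ 106 mL = 8.084906 mg/mL = 8084.906 mcg/mL
Rate = 115620 mcg/hr ÷ 8084.906 mcg/mL = 14.30072 mL/hr
Volume infused so far = 14.30072 mL/hr × 4.4 hr = 62.92318 mL
Volume remaining = 106 − 62.92318 = 43.07682 mL
New rate:
Dose = 68 mcg/kg/min × 87.59091 kg = 5956.182 mcg/min
5956.182 mcg/min × 60 min/hr = 357370.9 mcg/hr
Rate = 357370.9 mcg/hr ÷ 8084.906 mcg/mL = 44.20224 mL/hr
Time remaining = 43.07682 mL ÷ 44.20224 mL/hr = 0.9745393 hr

1.0 hours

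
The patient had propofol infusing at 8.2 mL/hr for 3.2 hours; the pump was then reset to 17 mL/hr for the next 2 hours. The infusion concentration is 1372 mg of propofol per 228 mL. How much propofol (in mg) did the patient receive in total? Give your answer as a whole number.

362 mg

Concentration = 1372 mg ÷ 228 mL = 6.017544 mg/mL
Stage 1: 8.2 mL/hr × 3.2 hr = 26.24 mL → 26.24 mL × 6.017544 mg/mL = 157.9004 mg
Stage 2: 17 mL/hr × 2 hr = 34 mL → 34 mL × 6.017544 mg/mL = 204.5965 mg
Total = 157.9004 + 204.5965 = 362.4968 mg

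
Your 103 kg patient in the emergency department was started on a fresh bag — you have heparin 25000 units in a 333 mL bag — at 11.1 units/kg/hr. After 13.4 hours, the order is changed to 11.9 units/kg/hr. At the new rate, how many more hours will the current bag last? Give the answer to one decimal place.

7.9 hours

Initial rate:
Dose = 11.1 units/kg/hr × 103 kg = 1143.3 units/hr
Concentration = 25000 units ÷ 333 mL = 75.07508 units/mL
Rate = 1143.3 units/hr ÷ 75.07508 units/mL = 15.22876 mL/hr
Volume infused so far = 15.22876 mL/hr × 13.4 hr = 204.0653 mL
Volume remaining = 333 − 204.0653 = 128.9347 mL
New rate:
Dose = 11.9 units/kg/hr × 103 kg = 1225.7 units/hr
Rate = 1225.7 units/hr ÷ 75.07508 units/mL = 16.32632 mL/hr
Time remaining = 128.9347 mL ÷ 16.32632 mL/hr = 7.897348 hr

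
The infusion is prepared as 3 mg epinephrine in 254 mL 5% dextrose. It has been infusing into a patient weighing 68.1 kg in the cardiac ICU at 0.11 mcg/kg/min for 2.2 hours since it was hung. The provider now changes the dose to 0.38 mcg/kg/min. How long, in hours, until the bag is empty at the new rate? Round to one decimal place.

Initial rate:
Dose = 0.11 mcg/kg/min × 68.1 kg = 7.491 mcg/min
7.491 mcg/min × 60 min/hr = 449.46 mcg/hr
Concentration = 3 mg ÷ 254 mL = 0.01181102 mg/mL = 11.81102 mcg/mL
Rate = 449.46 mcg/hr ÷ 11.81102 mcg/mL = 38.05428 mL/hr
Volume infused so far = 38.05428 mL/hr × 2.2 hr = 83.71942 mL
Volume remaining = 254 − 83.71942 = 170.2806 mL
New rate:
Dose = 0.38 mcg/kg/min × 68.1 kg = 25.878 mcg/min
25.878 mcg/min × 60 min/hr = 1552.68 mcg/hr
Rate = 1552.68 mcg/hr ÷ 11.81102 mcg/mL = 131.4602 mL/hr
Time remaining = 170.2806 mL ÷ 131.4602 mL/hr = 1.295301 hr

1.3 hours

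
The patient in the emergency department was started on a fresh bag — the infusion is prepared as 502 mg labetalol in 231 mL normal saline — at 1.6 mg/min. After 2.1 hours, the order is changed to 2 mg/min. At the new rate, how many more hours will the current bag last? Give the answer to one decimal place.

2.5 hours

Initial rate:
1.6 mg/min × 60 min/hr = 96 mg/hr
Concentration = 502 mg ÷ 231 mL = 2.17316 mg/mL
Rate = 96 mg/hr ÷ 2.17316 mg/mL = 44.1753 mL/hr
Volume infused so far = 44.1753 mL/hr × 2.1 hr = 92.76813 mL
Volume remaining = 231 − 92.76813 = 138.2319 mL
New rate:
2 mg/min × 60 min/hr = 120 mg/hr
Rate = 120 mg/hr ÷ 2.17316 mg/mL = 55.21912 mL/hr
Time remaining = 138.2319 mL ÷ 55.21912 mL/hr = 2.503333 hr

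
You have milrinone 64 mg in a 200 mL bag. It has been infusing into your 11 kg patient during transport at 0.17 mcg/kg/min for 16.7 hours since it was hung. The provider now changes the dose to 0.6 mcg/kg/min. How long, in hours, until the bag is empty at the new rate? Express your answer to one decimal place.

Initial rate:
Dose = 0.17 mcg/kg/min × 11 kg = 1.87 mcg/min
1.87 mcg/min × 60 min/hr = 112.2 mcg/hr
Concentration = 64 mg ÷ 200 mL = 0.32 mg/mL = 320 mcg/mL
Rate = 112.2 mcg/hr ÷ 320 mcg/mL = 0.350625 mL/hr
Volume infused so far = 0.350625 mL/hr × 16.7 hr = 5.855437 mL
Volume remaining = 200 − 5.855437 = 194.1446 mL
New rate:
Dose = 0.6 mcg/kg/min × 11 kg = 6.6 mcg/min
6.6 mcg/min × 60 min/hr = 396 mcg/hr
Rate = 396 mcg/hr ÷ 320 mcg/mL = 1.2375 mL/hr
Time remaining = 194.1446 mL ÷ 1.2375 mL/hr = 156.8845 hr

156.9 hours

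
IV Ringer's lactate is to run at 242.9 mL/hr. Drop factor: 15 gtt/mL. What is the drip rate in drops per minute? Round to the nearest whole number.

61 gtt/min

242.9 mL/hr ÷ 60 min/hr = 4.048333 mL/min
4.048333 mL/min × 15 gtt/mL = 60.725 gtt/min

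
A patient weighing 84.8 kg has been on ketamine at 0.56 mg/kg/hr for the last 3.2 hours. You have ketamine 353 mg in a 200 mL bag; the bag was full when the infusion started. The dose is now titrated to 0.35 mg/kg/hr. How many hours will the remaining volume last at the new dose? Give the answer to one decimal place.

Initial rate:
Dose = 0.56 mg/kg/hr × 84.8 kg = 47.488 mg/hr
Concentration = 353 mg ÷ 200 mL = 1.765 mg/mL
Rate = 47.488 mg/hr ÷ 1.765 mg/mL = 26.90538 mL/hr
Volume infused so far = 26.90538 mL/hr × 3.2 hr = 86.09722 mL
Volume remaining = 200 − 86.09722 = 113.9028 mL
New rate:
Dose = 0.35 mg/kg/hr × 84.8 kg = 29.68 mg/hr
Rate = 29.68 mg/hr ÷ 1.765 mg/mL = 16.81586 mL/hr
Time remaining = 113.9028 mL ÷ 16.81586 mL/hr = 6.773531 hr

6.8 hours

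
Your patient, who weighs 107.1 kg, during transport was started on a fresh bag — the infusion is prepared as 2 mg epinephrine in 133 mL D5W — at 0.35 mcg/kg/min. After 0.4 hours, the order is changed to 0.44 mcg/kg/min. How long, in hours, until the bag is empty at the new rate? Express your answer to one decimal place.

0.4 hours

Initial rate:
Dose = 0.35 mcg/kg/min × 107.1 kg = 37.485 mcg/min
37.485 mcg/min × 60 min/hr = 2249.1 mcg/hr
Concentration = 2 mg ÷ 133 mL = 0.01503759 mg/mL = 15.03759 mcg/mL
Rate = 2249.1 mcg/hr ÷ 15.03759 mcg/mL = 149.5651 mL/hr
Volume infused so far = 149.5651 mL/hr × 0.4 hr = 59.82606 mL
Volume remaining = 133 − 59.82606 = 73.17394 mL
New rate:
Dose = 0.44 mcg/kg/min × 107.1 kg = 47.124 mcg/min
47.124 mcg/min × 60 min/hr = 2827.44 mcg/hr
Rate = 2827.44 mcg/hr ÷ 15.03759 mcg/mL = 188.0248 mL/hr
Time remaining = 73.17394 mL ÷ 188.0248 mL/hr = 0.3891718 hr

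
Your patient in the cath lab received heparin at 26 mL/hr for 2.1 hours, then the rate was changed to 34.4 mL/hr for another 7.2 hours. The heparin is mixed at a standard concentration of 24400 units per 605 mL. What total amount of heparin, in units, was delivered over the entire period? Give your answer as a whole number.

12191 units

Concentration = 24400 units ÷ 605 mL = 40.33058 units/mL
Stage 1: 26 mL/hr × 2.1 hr = 54.6 mL → 54.6 mL × 40.33058 units/mL = 2202.05 units
Stage 2: 34.4 mL/hr × 7.2 hr = 247.68 mL → 247.68 mL × 40.33058 units/mL = 9989.078 units
Total = 2202.05 + 9989.078 = 12191.13 units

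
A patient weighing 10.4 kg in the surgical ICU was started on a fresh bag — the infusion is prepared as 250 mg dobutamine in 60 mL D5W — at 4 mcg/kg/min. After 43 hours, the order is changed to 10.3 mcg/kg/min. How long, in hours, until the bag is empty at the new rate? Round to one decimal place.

Initial rate:
Dose = 4 mcg/kg/min × 10.4 kg = 41.6 mcg/min
41.6 mcg/min × 60 min/hr = 2496 mcg/hr
Concentration = 250 mg ÷ 60 mL = 4.166667 mg/mL = 4166.667 mcg/mL
Rate = 2496 mcg/hr ÷ 4166.667 mcg/mL = 0.59904 mL/hr
Volume infused so far = 0.59904 mL/hr × 43 hr = 25.75872 mL
Volume remaining = 60 − 25.75872 = 34.24128 mL
New rate:
Dose = 10.3 mcg/kg/min × 10.4 kg = 107.12 mcg/min
107.12 mcg/min × 60 min/hr = 6427.2 mcg/hr
Rate = 6427.2 mcg/hr ÷ 4166.667 mcg/mL = 1.542528 mL/hr
Time remaining = 34.24128 mL ÷ 1.542528 mL/hr = 22.19816 hr

22.2 hours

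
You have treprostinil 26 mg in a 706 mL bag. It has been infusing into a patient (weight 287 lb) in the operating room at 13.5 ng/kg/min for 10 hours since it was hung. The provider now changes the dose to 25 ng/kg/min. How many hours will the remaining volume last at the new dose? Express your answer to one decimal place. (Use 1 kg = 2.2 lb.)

Initial rate:
Weight = 287 lb ÷ 2.2 lb/kg = 130.4545 kg
Dose = 13.5 ng/kg/min × 130.4545 kg = 1761.136 ng/min
1761.136 ng/min × 60 min/hr = 105668.2 ng/hr
Concentration = 26 mg ÷ 706 mL = 0.0368272 mg/mL = 36827.2 ng/mL
Rate = 105668.2 ng/hr ÷ 36827.2 ng/mL = 2.869298 mL/hr
Volume infused so far = 2.869298 mL/hr × 10 hr = 28.69298 mL
Volume remaining = 706 − 28.69298 = 677.307 mL
New rate:
Dose = 25 ng/kg/min × 130.4545 kg = 3261.364 ng/min
3261.364 ng/min × 60 min/hr = 195681.8 ng/hr
Rate = 195681.8 ng/hr ÷ 36827.2 ng/mL = 5.313514 mL/hr
Time remaining = 677.307 mL ÷ 5.313514 mL/hr = 127.4688 hr

127.5 hours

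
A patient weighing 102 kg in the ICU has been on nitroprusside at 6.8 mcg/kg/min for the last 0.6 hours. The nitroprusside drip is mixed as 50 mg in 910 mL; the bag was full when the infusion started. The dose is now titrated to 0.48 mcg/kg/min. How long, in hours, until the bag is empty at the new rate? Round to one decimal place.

Initial rate:
Dose = 6.8 mcg/kg/min × 102 kg = 693.6 mcg/min
693.6 mcg/min × 60 min/hr = 41616 mcg/hr
Concentration = 50 mg ÷ 910 mL = 0.05494505 mg/mL = 54.94505 mcg/mL
Rate = 41616 mcg/hr ÷ 54.94505 mcg/mL = 757.4112 mL/hr
Volume infused so far = 757.4112 mL/hr × 0.6 hr = 454.4467 mL
Volume remaining = 910 − 454.4467 = 455.5533 mL
New rate:
Dose = 0.48 mcg/kg/min × 102 kg = 48.96 mcg/min
48.96 mcg/min × 60 min/hr = 2937.6 mcg/hr
Rate = 2937.6 mcg/hr ÷ 54.94505 mcg/mL = 53.46432 mL/hr
Time remaining = 455.5533 mL ÷ 53.46432 mL/hr = 8.520697 hr

8.5 hours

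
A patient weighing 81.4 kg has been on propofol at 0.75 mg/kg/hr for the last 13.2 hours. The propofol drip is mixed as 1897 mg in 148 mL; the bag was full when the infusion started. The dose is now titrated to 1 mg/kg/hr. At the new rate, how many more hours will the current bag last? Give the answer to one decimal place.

13.4 hours

Initial rate:
Dose = 0.75 mg/kg/hr × 81.4 kg = 61.05 mg/hr
Concentration = 1897 mg ÷ 148 mL = 12.81757 mg/mL
Rate = 61.05 mg/hr ÷ 12.81757 mg/mL = 4.762994 mL/hr
Volume infused so far = 4.762994 mL/hr × 13.2 hr = 62.87152 mL
Volume remaining = 148 − 62.87152 = 85.12848 mL
New rate:
Dose = 1 mg/kg/hr × 81.4 kg = 81.4 mg/hr
Rate = 81.4 mg/hr ÷ 12.81757 mg/mL = 6.350659 mL/hr
Time remaining = 85.12848 mL ÷ 6.350659 mL/hr = 13.40467 hr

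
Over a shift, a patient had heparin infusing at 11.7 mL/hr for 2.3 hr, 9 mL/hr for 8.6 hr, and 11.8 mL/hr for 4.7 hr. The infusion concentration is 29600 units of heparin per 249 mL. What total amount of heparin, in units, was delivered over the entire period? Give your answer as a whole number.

Concentration = 29600 units ÷ 249 mL = 118.8755 units/mL
Stage 1: 11.7 mL/hr × 2.3 hr = 26.91 mL → 26.91 mL × 118.8755 units/mL = 3198.94 units
Stage 2: 9 mL/hr × 8.6 hr = 77.4 mL → 77.4 mL × 118.8755 units/mL = 9200.964 units
Stage 3: 11.8 mL/hr × 4.7 hr = 55.46 mL → 55.46 mL × 118.8755 units/mL = 6592.835 units
Total = 3198.94 + 9200.964 + 6592.835 = 18992.74 units

18993 units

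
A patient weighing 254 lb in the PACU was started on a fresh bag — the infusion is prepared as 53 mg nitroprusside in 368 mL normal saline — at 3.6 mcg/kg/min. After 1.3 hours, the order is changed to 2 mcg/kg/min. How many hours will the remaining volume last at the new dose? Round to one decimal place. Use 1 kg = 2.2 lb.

1.5 hours

Initial rate:
Weight = 254 lb ÷ 2.2 lb/kg = 115.4545 kg
Dose = 3.6 mcg/kg/min × 115.4545 kg = 415.6364 mcg/min
415.6364 mcg/min × 60 min/hr = 24938.18 mcg/hr
Concentration = 53 mg ÷ 368 mL = 0.1440217 mg/mL = 144.0217 mcg/mL
Rate = 24938.18 mcg/hr ÷ 144.0217 mcg/mL = 173.1557 mL/hr
Volume infused so far = 173.1557 mL/hr × 1.3 hr = 225.1024 mL
Volume remaining = 368 − 225.1024 = 142.8976 mL
New rate:
Dose = 2 mcg/kg/min × 115.4545 kg = 230.9091 mcg/min
230.9091 mcg/min × 60 min/hr = 13854.55 mcg/hr
Rate = 13854.55 mcg/hr ÷ 144.0217 mcg/mL = 96.1976 mL/hr
Time remaining = 142.8976 mL ÷ 96.1976 mL/hr = 1.485459 hr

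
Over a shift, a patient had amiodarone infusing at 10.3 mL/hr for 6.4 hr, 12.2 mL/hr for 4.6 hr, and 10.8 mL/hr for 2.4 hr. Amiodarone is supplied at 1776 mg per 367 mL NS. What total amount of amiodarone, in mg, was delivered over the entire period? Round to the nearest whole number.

716 mg

Concentration = 1776 mg ÷ 367 mL = 4.839237 mg/mL
Stage 1: 10.3 mL/hr × 6.4 hr = 65.92 mL → 65.92 mL × 4.839237 mg/mL = 319.0025 mg
Stage 2: 12.2 mL/hr × 4.6 hr = 56.12 mL → 56.12 mL × 4.839237 mg/mL = 271.578 mg
Stage 3: 10.8 mL/hr × 2.4 hr = 25.92 mL → 25.92 mL × 4.839237 mg/mL = 125.433 mg
Total = 319.0025 + 271.578 + 125.433 = 716.0135 mg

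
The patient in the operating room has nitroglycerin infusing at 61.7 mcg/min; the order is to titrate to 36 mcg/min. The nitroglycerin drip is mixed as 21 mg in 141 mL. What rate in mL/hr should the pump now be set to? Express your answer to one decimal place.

36 mcg/min × 60 min/hr = 2160 mcg/hr
Concentration = 21 mg ÷ 141 mL = 0.1489362 mg/mL = 148.9362 mcg/mL
Rate = 2160 mcg/hr ÷ 148.9362 mcg/mL = 14.50286 mL/hr

14.5 mL/hr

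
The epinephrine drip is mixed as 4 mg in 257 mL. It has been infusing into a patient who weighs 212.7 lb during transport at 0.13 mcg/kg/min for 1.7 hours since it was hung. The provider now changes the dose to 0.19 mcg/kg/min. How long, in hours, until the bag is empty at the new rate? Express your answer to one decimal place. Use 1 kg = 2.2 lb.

Initial rate:
Weight = 212.7 lb ÷ 2.2 lb/kg = 96.68182 kg
Dose = 0.13 mcg/kg/min × 96.68182 kg = 12.56864 mcg/min
12.56864 mcg/min × 60 min/hr = 754.1182 mcg/hr
Concentration = 4 mg ÷ 257 mL = 0.0155642 mg/mL = 15.5642 mcg/mL
Rate = 754.1182 mcg/hr ÷ 15.5642 mcg/mL = 48.45209 mL/hr
Volume infused so far = 48.45209 mL/hr × 1.7 hr = 82.36856 mL
Volume remaining = 257 − 82.36856 = 174.6314 mL
New rate:
Dose = 0.19 mcg/kg/min × 96.68182 kg = 18.36955 mcg/min
18.36955 mcg/min × 60 min/hr = 1102.173 mcg/hr
Rate = 1102.173 mcg/hr ÷ 15.5642 mcg/mL = 70.8146 mL/hr
Time remaining = 174.6314 mL ÷ 70.8146 mL/hr = 2.466037 hr

2.5 hours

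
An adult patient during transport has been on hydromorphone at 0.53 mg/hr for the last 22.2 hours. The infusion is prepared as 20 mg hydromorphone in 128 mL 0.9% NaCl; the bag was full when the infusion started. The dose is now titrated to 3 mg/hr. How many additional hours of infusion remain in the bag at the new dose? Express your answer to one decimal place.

Initial rate:
Concentration = 20 mg ÷ 128 mL = 0.15625 mg/mL
Rate = 0.53 mg/hr ÷ 0.15625 mg/mL = 3.392 mL/hr
Volume infused so far = 3.392 mL/hr × 22.2 hr = 75.3024 mL
Volume remaining = 128 − 75.3024 = 52.6976 mL
New rate:
Rate = 3 mg/hr ÷ 0.15625 mg/mL = 19.2 mL/hr
Time remaining = 52.6976 mL ÷ 19.2 mL/hr = 2.744667 hr

2.7 hours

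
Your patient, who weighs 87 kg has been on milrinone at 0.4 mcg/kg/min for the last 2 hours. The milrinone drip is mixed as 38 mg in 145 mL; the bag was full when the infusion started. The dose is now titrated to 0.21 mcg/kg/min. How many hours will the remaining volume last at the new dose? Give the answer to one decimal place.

30.9 hours

Initial rate:
Dose = 0.4 mcg/kg/min × 87 kg = 34.8 mcg/min
34.8 mcg/min × 60 min/hr = 2088 mcg/hr
Concentration = 38 mg ÷ 145 mL = 0.262069 mg/mL = 262.069 mcg/mL
Rate = 2088 mcg/hr ÷ 262.069 mcg/mL = 7.967368 mL/hr
Volume infused so far = 7.967368 mL/hr × 2 hr = 15.93474 mL
Volume remaining = 145 − 15.93474 = 129.0653 mL
New rate:
Dose = 0.21 mcg/kg/min × 87 kg = 18.27 mcg/min
18.27 mcg/min × 60 min/hr = 1096.2 mcg/hr
Rate = 1096.2 mcg/hr ÷ 262.069 mcg/mL = 4.182868 mL/hr
Time remaining = 129.0653 mL ÷ 4.182868 mL/hr = 30.85568 hr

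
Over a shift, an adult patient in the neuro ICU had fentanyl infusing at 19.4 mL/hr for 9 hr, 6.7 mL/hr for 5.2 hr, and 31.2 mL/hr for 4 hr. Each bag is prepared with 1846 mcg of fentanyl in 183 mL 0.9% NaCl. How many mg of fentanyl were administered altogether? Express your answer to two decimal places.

3.37 mg

Concentration = 1846 mcg ÷ 183 mL = 10.08743 mcg/mL
Stage 1: 19.4 mL/hr × 9 hr = 174.6 mL → 174.6 mL × 10.08743 mcg/mL = 1761.266 mcg
Stage 2: 6.7 mL/hr × 5.2 hr = 34.84 mL → 34.84 mL × 10.08743 mcg/mL = 351.4461 mcg
Stage 3: 31.2 mL/hr × 4 hr = 124.8 mL → 124.8 mL × 10.08743 mcg/mL = 1258.911 mcg
Total = 1761.266 + 351.4461 + 1258.911 = 3371.623 mcg = 3.371623 mg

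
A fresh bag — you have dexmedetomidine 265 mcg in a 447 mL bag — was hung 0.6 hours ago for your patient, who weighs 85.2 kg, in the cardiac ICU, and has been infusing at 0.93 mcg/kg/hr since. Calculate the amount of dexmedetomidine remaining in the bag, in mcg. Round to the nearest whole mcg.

Dose = 0.93 mcg/kg/hr × 85.2 kg = 79.236 mcg/hr
Concentration = 265 mcg ÷ 447 mL = 0.5928412 mcg/mL
Rate = 79.236 mcg/hr ÷ 0.5928412 mcg/mL = 133.6547 mL/hr
Volume infused = 133.6547 mL/hr × 0.6 hr = 80.19281 mL
Volume remaining = 447 − 80.19281 = 366.8072 mL
Drug remaining = 366.8072 mL × 0.5928412 mcg/mL = 217.4584 mcg

217 mcg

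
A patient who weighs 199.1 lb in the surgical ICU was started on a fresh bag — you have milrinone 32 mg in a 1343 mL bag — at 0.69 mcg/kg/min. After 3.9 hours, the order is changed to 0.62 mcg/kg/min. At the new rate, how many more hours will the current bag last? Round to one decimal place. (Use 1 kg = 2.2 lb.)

Initial rate:
Weight = 199.1 lb ÷ 2.2 lb/kg = 90.5 kg
Dose = 0.69 mcg/kg/min × 90.5 kg = 62.445 mcg/min
62.445 mcg/min × 60 min/hr = 3746.7 mcg/hr
Concentration = 32 mg ÷ 1343 mL = 0.02382725 mg/mL = 23.82725 mcg/mL
Rate = 3746.7 mcg/hr ÷ 23.82725 mcg/mL = 157.2443 mL/hr
Volume infused so far = 157.2443 mL/hr × 3.9 hr = 613.2528 mL
Volume remaining = 1343 − 613.2528 = 729.7472 mL
New rate:
Dose = 0.62 mcg/kg/min × 90.5 kg = 56.11 mcg/min
56.11 mcg/min × 60 min/hr = 3366.6 mcg/hr
Rate = 3366.6 mcg/hr ÷ 23.82725 mcg/mL = 141.292 mL/hr
Time remaining = 729.7472 mL ÷ 141.292 mL/hr = 5.164816 hr

5.2 hours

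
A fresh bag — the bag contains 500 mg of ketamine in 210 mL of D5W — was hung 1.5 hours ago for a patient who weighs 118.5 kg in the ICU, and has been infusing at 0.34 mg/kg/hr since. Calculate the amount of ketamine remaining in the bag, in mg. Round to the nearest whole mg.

440 mg

Dose = 0.34 mg/kg/hr × 118.5 kg = 40.29 mg/hr
Concentration = 500 mg ÷ 210 mL = 2.380952 mg/mL
Rate = 40.29 mg/hr ÷ 2.380952 mg/mL = 16.9218 mL/hr
Volume infused = 16.9218 mL/hr × 1.5 hr = 25.3827 mL
Volume remaining = 210 − 25.3827 = 184.6173 mL
Drug remaining = 184.6173 mL × 2.380952 mg/mL = 439.565 mg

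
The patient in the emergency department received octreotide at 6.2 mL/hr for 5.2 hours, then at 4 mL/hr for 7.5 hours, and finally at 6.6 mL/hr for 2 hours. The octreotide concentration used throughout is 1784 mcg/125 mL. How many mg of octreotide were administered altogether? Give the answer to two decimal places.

Concentration = 1784 mcg ÷ 125 mL = 14.272 mcg/mL
Stage 1: 6.2 mL/hr × 5.2 hr = 32.24 mL → 32.24 mL × 14.272 mcg/mL = 460.1293 mcg
Stage 2: 4 mL/hr × 7.5 hr = 30 mL → 30 mL × 14.272 mcg/mL = 428.16 mcg
Stage 3: 6.6 mL/hr × 2 hr = 13.2 mL → 13.2 mL × 14.272 mcg/mL = 188.3904 mcg
Total = 460.1293 + 428.16 + 188.3904 = 1076.68 mcg = 1.07668 mg

1.08 mg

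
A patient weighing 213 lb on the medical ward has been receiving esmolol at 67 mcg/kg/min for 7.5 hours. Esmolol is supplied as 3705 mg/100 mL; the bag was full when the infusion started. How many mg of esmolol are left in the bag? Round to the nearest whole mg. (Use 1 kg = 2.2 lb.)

786 mg

Weight = 213 lb ÷ 2.2 lb/kg = 96.81818 kg
Dose = 67 mcg/kg/min × 96.81818 kg = 6486.818 mcg/min
6486.818 mcg/min × 60 min/hr = 389209.1 mcg/hr
Concentration = 3705 mg ÷ 100 mL = 37.05 mg/mL = 37050 mcg/mL
Rate = 389209.1 mcg/hr ÷ 37050 mcg/mL = 10.50497 mL/hr
Volume infused = 10.50497 mL/hr × 7.5 hr = 78.78727 mL
Volume remaining = 100 − 78.78727 = 21.21273 mL
Drug remaining = 21.21273 mL × 37050 mcg/mL = 785931.8 mcg = 785.9318 mg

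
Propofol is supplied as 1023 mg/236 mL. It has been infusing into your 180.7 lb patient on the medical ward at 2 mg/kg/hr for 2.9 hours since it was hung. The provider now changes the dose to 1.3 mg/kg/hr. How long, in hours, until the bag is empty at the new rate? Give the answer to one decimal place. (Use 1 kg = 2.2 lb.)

Initial rate:
Weight = 180.7 lb ÷ 2.2 lb/kg = 82.13636 kg
Dose = 2 mg/kg/hr × 82.13636 kg = 164.2727 mg/hr
Concentration = 1023 mg ÷ 236 mL = 4.334746 mg/mL
Rate = 164.2727 mg/hr ÷ 4.334746 mg/mL = 37.89674 mL/hr
Volume infused so far = 37.89674 mL/hr × 2.9 hr = 109.9005 mL
Volume remaining = 236 − 109.9005 = 126.0995 mL
New rate:
Dose = 1.3 mg/kg/hr × 82.13636 kg = 106.7773 mg/hr
Rate = 106.7773 mg/hr ÷ 4.334746 mg/mL = 24.63288 mL/hr
Time remaining = 126.0995 mL ÷ 24.63288 mL/hr = 5.119152 hr

5.1 hours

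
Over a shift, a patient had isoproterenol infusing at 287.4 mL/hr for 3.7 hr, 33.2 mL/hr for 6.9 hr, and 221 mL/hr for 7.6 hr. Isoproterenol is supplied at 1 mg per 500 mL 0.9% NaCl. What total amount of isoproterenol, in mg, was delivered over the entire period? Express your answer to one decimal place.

5.9 mg

Concentration = 1 mg ÷ 500 mL = 0.002 mg/mL
Stage 1: 287.4 mL/hr × 3.7 hr = 1063.38 mL → 1063.38 mL × 0.002 mg/mL = 2.12676 mg
Stage 2: 33.2 mL/hr × 6.9 hr = 229.08 mL → 229.08 mL × 0.002 mg/mL = 0.45816 mg
Stage 3: 221 mL/hr × 7.6 hr = 1679.6 mL → 1679.6 mL × 0.002 mg/mL = 3.3592 mg
Total = 2.12676 + 0.45816 + 3.3592 = 5.94412 mg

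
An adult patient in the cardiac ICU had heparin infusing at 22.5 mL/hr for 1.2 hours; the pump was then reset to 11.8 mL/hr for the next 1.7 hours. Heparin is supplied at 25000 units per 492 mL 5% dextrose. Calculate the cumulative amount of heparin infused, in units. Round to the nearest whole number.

2391 units

Concentration = 25000 units ÷ 492 mL = 50.81301 units/mL
Stage 1: 22.5 mL/hr × 1.2 hr = 27 mL → 27 mL × 50.81301 units/mL = 1371.951 units
Stage 2: 11.8 mL/hr × 1.7 hr = 20.06 mL → 20.06 mL × 50.81301 units/mL = 1019.309 units
Total = 1371.951 + 1019.309 = 2391.26 units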